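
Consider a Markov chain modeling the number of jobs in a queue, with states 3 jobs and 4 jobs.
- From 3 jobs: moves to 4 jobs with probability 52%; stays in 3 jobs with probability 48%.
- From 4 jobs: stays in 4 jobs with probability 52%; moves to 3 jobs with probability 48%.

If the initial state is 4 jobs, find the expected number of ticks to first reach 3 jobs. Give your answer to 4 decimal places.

2.0833

Let t(s) be the expected number of ticks to first reach 3 jobs from state s, with t(3 jobs) = 0. Conditioning on the first tick:
t(4 jobs) = 1 + 0.52·t(4 jobs)
Solving: t(4 jobs) = 2.0833.
Expected ticks from 4 jobs to 3 jobs: 2.0833.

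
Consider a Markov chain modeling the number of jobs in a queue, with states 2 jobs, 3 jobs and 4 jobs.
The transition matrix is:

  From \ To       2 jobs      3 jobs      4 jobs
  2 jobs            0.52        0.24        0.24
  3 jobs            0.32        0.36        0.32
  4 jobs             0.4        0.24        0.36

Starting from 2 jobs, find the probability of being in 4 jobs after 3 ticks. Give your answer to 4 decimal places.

Propagate the distribution vector 3 ticks from 2 jobs.
After 0 ticks: (1.0000, 0.0000, 0.0000)
After 1 tick: (0.5200, 0.2400, 0.2400)
After 2 ticks: (0.4432, 0.2688, 0.2880)
After 3 ticks: (0.4317, 0.2723, 0.2961)
P(in 4 jobs after 3 ticks) = 0.2961

0.2961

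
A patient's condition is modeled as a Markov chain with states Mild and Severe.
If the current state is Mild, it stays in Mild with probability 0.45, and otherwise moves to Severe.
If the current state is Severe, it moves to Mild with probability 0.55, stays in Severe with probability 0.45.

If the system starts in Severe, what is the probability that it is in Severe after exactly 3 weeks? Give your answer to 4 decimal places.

0.4995

Propagate the distribution vector 3 weeks from Severe.
After 0 weeks: (0.0000, 1.0000)
After 1 week: (0.5500, 0.4500)
After 2 weeks: (0.4950, 0.5050)
After 3 weeks: (0.5005, 0.4995)
P(in Severe after 3 weeks) = 0.4995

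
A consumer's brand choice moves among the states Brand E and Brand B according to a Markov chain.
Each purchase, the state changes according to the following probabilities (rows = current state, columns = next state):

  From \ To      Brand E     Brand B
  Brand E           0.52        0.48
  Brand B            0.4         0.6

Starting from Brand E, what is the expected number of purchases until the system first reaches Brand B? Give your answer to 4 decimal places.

2.0833

Let t(s) be the expected number of purchases to first reach Brand B from state s, with t(Brand B) = 0. Conditioning on the first purchase:
t(Brand E) = 1 + 0.52·t(Brand E)
Solving: t(Brand E) = 2.0833.
Expected purchases from Brand E to Brand B: 2.0833.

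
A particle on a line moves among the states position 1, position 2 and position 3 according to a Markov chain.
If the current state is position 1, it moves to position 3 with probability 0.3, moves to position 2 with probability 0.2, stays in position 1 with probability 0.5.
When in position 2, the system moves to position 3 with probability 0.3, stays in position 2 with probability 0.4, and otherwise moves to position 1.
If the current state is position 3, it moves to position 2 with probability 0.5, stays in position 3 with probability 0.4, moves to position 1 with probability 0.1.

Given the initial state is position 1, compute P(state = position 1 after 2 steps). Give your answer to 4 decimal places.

Sum over the intermediate state after 1 step:
P = P(position 1→position 1)·P(position 1→position 1) + P(position 1→position 2)·P(position 2→position 1) + P(position 1→position 3)·P(position 3→position 1)
  = 0.5×0.5 + 0.2×0.3 + 0.3×0.1
  = 0.2500 + 0.0600 + 0.0300 = 0.3400

0.3400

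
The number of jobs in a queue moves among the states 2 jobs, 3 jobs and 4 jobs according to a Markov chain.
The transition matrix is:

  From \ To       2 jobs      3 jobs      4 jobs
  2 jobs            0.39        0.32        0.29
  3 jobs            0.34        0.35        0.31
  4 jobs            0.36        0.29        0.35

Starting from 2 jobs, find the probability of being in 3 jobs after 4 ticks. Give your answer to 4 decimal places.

0.3201

Propagate the distribution vector 4 ticks from 2 jobs.
After 0 ticks: (1.0000, 0.0000, 0.0000)
After 1 tick: (0.3900, 0.3200, 0.2900)
After 2 ticks: (0.3653, 0.3209, 0.3138)
After 3 ticks: (0.3645, 0.3202, 0.3152)
After 4 ticks: (0.3645, 0.3201, 0.3153)
P(in 3 jobs after 4 ticks) = 0.3201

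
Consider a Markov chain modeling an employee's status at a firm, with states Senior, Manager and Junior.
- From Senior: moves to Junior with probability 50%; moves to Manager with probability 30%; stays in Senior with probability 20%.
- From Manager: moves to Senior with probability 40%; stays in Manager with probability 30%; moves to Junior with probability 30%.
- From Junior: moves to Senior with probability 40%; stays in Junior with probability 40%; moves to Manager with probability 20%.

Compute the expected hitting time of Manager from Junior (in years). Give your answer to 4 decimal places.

4.2857

Let t(s) be the expected number of years to first reach Manager from state s, with t(Manager) = 0. Conditioning on the first year:
t(Senior) = 1 + 0.2·t(Senior) + 0.5·t(Junior)
t(Junior) = 1 + 0.4·t(Senior) + 0.4·t(Junior)
Solving: t(Senior) = 3.9286, t(Junior) = 4.2857.
Expected years from Junior to Manager: 4.2857.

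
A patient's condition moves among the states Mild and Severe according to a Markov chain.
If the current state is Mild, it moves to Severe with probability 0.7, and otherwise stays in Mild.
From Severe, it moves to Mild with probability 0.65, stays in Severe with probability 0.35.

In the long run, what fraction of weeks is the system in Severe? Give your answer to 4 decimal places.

0.5185

Let the stationary distribution be π with π = πP and π_1 + π_2 = 1.
π_1 = 0.3·π_1 + 0.65·π_2
Solving with the normalization constraint gives π = (0.4815, 0.5185).
So the stationary probability of Severe is 0.5185.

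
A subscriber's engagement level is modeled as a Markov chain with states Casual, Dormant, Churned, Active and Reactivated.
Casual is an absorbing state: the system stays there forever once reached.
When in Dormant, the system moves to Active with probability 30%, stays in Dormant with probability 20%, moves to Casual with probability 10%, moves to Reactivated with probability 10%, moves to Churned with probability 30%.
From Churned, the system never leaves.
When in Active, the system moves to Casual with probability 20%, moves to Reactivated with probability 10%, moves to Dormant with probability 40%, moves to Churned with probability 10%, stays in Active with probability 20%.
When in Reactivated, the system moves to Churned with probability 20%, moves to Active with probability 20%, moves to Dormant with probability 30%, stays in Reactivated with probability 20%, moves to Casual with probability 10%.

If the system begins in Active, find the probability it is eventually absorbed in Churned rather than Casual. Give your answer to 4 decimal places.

0.5292

Let h(s) be the probability of absorption at Churned starting from transient state s. Then h(Churned) = 1 and h(Casual) = 0. By first-step analysis:
h(Dormant) = 0.1·0 + 0.2·h(Dormant) + 0.3·1 + 0.3·h(Active) + 0.1·h(Reactivated)
h(Active) = 0.2·0 + 0.4·h(Dormant) + 0.1·1 + 0.2·h(Active) + 0.1·h(Reactivated)
h(Reactivated) = 0.1·0 + 0.3·h(Dormant) + 0.2·1 + 0.2·h(Active) + 0.2·h(Reactivated)
Solving: h(Dormant) = 0.6518, h(Active) = 0.5292, h(Reactivated) = 0.6267.
Starting from Active, the probability is 0.5292.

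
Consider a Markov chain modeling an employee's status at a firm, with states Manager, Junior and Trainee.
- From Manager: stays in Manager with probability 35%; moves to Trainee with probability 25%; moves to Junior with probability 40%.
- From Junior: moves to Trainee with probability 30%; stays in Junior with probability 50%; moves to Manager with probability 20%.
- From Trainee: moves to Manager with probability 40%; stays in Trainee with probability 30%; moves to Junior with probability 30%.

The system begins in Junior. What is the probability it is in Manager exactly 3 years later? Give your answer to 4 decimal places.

Propagate the distribution vector 3 years from Junior.
After 0 years: (0.0000, 1.0000, 0.0000)
After 1 year: (0.2000, 0.5000, 0.3000)
After 2 years: (0.2900, 0.4200, 0.2900)
After 3 years: (0.3015, 0.4130, 0.2855)
P(in Manager after 3 years) = 0.3015

0.3015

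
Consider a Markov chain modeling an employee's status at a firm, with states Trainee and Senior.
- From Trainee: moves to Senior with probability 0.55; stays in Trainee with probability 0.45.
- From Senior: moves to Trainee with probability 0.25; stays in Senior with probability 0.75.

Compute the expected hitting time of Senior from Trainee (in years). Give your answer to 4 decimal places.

1.8182

Let t(s) be the expected number of years to first reach Senior from state s, with t(Senior) = 0. Conditioning on the first year:
t(Trainee) = 1 + 0.45·t(Trainee)
Solving: t(Trainee) = 1.8182.
Expected years from Trainee to Senior: 1.8182.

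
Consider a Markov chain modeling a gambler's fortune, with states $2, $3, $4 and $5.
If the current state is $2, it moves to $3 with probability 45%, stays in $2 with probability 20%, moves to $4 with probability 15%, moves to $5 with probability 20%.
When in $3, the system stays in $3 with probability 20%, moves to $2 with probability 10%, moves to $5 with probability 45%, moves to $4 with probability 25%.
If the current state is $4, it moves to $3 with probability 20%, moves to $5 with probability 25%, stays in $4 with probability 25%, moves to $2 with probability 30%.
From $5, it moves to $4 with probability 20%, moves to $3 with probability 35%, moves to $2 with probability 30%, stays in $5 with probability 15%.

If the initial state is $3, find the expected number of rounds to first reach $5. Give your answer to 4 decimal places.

Let t(s) be the expected number of rounds to first reach $5 from state s, with t($5) = 0. Conditioning on the first round:
t($2) = 1 + 0.2·t($2) + 0.45·t($3) + 0.15·t($4)
t($3) = 1 + 0.1·t($2) + 0.2·t($3) + 0.25·t($4)
t($4) = 1 + 0.3·t($2) + 0.2·t($3) + 0.25·t($4)
Solving: t($2) = 3.4483, t($3) = 2.7586, t($4) = 3.4483.
Expected rounds from $3 to $5: 2.7586.

2.7586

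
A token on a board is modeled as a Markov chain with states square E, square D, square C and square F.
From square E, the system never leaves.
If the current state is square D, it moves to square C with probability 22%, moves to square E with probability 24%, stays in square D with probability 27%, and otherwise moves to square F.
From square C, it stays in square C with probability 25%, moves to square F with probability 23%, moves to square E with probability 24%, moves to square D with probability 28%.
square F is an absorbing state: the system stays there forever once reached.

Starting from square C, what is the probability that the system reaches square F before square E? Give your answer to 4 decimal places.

0.5011

Let h(s) be the probability of absorption at square F starting from transient state s. Then h(square F) = 1 and h(square E) = 0. By first-step analysis:
h(square D) = 0.24·0 + 0.27·h(square D) + 0.22·h(square C) + 0.27·1
h(square C) = 0.24·0 + 0.28·h(square D) + 0.25·h(square C) + 0.23·1
Solving: h(square D) = 0.5209, h(square C) = 0.5011.
Starting from square C, the probability is 0.5011.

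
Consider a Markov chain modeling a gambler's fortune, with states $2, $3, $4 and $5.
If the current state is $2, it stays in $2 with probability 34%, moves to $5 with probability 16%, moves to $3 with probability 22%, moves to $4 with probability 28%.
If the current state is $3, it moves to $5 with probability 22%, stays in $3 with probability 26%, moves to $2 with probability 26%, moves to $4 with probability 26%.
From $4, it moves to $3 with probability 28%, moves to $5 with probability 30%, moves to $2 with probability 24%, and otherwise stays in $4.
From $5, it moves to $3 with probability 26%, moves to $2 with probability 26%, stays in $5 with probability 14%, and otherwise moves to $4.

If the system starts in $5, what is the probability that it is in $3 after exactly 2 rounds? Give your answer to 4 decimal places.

Propagate the distribution vector 2 rounds from $5.
After 0 rounds: (0.0000, 0.0000, 0.0000, 1.0000)
After 1 round: (0.2600, 0.2600, 0.3400, 0.1400)
After 2 rounds: (0.2740, 0.2564, 0.2492, 0.2204)
P(in $3 after 2 rounds) = 0.2564

0.2564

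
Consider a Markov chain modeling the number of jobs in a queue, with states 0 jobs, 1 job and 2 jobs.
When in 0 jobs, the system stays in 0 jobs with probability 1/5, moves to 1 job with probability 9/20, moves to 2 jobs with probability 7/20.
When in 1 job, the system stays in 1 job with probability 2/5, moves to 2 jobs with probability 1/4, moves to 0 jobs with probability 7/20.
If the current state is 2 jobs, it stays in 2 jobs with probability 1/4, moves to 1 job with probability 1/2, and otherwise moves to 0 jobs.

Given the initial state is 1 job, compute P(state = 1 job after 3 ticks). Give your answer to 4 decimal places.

Propagate the distribution vector 3 ticks from 1 job.
After 0 ticks: (0.0000, 1.0000, 0.0000)
After 1 tick: (0.3500, 0.4000, 0.2500)
After 2 ticks: (0.2725, 0.4425, 0.2850)
After 3 ticks: (0.2806, 0.4421, 0.2773)
P(in 1 job after 3 ticks) = 0.4421

0.4421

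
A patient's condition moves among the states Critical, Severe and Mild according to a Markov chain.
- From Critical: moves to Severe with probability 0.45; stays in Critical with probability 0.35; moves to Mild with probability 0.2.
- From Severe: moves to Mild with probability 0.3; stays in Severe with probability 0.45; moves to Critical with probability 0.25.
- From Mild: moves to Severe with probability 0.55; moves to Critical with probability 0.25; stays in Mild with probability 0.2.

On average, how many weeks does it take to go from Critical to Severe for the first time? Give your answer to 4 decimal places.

Let t(s) be the expected number of weeks to first reach Severe from state s, with t(Severe) = 0. Conditioning on the first week:
t(Critical) = 1 + 0.35·t(Critical) + 0.2·t(Mild)
t(Mild) = 1 + 0.25·t(Critical) + 0.2·t(Mild)
Solving: t(Critical) = 2.1277, t(Mild) = 1.9149.
Expected weeks from Critical to Severe: 2.1277.

2.1277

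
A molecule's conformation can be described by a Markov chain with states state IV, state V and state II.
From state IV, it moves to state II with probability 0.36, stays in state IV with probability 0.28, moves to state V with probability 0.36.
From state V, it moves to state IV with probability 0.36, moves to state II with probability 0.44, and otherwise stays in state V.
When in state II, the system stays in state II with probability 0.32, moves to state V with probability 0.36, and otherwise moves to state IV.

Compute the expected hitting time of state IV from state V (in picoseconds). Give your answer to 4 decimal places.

2.9046

Let t(s) be the expected number of picoseconds to first reach state IV from state s, with t(state IV) = 0. Conditioning on the first picosecond:
t(state V) = 1 + 0.2·t(state V) + 0.44·t(state II)
t(state II) = 1 + 0.36·t(state V) + 0.32·t(state II)
Solving: t(state V) = 2.9046, t(state II) = 3.0083.
Expected picoseconds from state V to state IV: 2.9046.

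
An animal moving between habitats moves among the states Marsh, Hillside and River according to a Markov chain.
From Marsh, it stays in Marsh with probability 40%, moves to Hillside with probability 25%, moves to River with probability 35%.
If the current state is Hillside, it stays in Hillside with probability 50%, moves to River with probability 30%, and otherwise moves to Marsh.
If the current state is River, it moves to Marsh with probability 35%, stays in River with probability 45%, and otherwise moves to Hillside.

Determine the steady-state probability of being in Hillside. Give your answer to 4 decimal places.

Let the stationary distribution be π with π = πP and π_1 + π_2 + π_3 = 1.
π_1 = 0.4·π_1 + 0.2·π_2 + 0.35·π_3
π_2 = 0.25·π_1 + 0.5·π_2 + 0.2·π_3
Solving with the normalization constraint gives π = (0.3197, 0.3086, 0.3717).
So the stationary probability of Hillside is 0.3086.

0.3086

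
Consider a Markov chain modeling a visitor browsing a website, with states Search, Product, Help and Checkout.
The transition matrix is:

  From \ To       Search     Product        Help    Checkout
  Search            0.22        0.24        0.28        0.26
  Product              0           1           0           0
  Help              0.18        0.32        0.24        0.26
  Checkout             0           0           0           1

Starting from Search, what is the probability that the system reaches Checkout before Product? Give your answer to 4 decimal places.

Let h(s) be the probability of absorption at Checkout starting from transient state s. Then h(Checkout) = 1 and h(Product) = 0. By first-step analysis:
h(Search) = 0.22·h(Search) + 0.24·0 + 0.28·h(Help) + 0.26·1
h(Help) = 0.18·h(Search) + 0.32·0 + 0.24·h(Help) + 0.26·1
Solving: h(Search) = 0.4985, h(Help) = 0.4602.
Starting from Search, the probability is 0.4985.

0.4985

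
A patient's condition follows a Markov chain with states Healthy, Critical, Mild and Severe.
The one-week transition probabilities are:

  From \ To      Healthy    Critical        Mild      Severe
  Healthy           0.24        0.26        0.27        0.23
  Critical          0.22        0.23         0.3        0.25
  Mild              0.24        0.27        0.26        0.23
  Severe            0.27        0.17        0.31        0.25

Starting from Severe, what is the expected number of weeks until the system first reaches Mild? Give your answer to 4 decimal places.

Let t(s) be the expected number of weeks to first reach Mild from state s, with t(Mild) = 0. Conditioning on the first week:
t(Healthy) = 1 + 0.24·t(Healthy) + 0.26·t(Critical) + 0.23·t(Severe)
t(Critical) = 1 + 0.22·t(Healthy) + 0.23·t(Critical) + 0.25·t(Severe)
t(Severe) = 1 + 0.27·t(Healthy) + 0.17·t(Critical) + 0.25·t(Severe)
Solving: t(Healthy) = 3.4901, t(Critical) = 3.3859, t(Severe) = 3.3573.
Expected weeks from Severe to Mild: 3.3573.

3.3573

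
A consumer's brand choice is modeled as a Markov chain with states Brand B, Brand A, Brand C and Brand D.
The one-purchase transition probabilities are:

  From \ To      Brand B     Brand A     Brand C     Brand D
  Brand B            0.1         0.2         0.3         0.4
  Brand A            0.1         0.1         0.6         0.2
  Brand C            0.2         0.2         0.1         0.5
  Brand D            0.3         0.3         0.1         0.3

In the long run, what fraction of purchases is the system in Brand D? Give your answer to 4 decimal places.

Let the stationary distribution be π with π = πP and π_1 + π_2 + π_3 + π_4 = 1.
π_1 = 0.1·π_1 + 0.1·π_2 + 0.2·π_3 + 0.3·π_4
π_2 = 0.2·π_1 + 0.1·π_2 + 0.2·π_3 + 0.3·π_4
π_3 = 0.3·π_1 + 0.6·π_2 + 0.1·π_3 + 0.1·π_4
Solving with the normalization constraint gives π = (0.1940, 0.2134, 0.2455, 0.3472).
So the stationary probability of Brand D is 0.3472.

0.3472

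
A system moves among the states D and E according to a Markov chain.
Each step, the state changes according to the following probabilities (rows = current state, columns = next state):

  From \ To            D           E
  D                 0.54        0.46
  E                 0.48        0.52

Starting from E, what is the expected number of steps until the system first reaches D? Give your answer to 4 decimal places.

2.0833

Let t(s) be the expected number of steps to first reach D from state s, with t(D) = 0. Conditioning on the first step:
t(E) = 1 + 0.52·t(E)
Solving: t(E) = 2.0833.
Expected steps from E to D: 2.0833.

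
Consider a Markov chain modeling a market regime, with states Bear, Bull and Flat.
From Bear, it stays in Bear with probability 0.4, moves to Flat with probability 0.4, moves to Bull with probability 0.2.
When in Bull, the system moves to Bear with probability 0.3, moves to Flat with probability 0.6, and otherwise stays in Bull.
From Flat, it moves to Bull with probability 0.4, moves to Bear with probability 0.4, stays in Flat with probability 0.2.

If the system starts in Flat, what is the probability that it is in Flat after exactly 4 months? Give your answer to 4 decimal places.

0.3832

Propagate the distribution vector 4 months from Flat.
After 0 months: (0.0000, 0.0000, 1.0000)
After 1 month: (0.4000, 0.4000, 0.2000)
After 2 months: (0.3600, 0.2000, 0.4400)
After 3 months: (0.3800, 0.2680, 0.3520)
After 4 months: (0.3732, 0.2436, 0.3832)
P(in Flat after 4 months) = 0.3832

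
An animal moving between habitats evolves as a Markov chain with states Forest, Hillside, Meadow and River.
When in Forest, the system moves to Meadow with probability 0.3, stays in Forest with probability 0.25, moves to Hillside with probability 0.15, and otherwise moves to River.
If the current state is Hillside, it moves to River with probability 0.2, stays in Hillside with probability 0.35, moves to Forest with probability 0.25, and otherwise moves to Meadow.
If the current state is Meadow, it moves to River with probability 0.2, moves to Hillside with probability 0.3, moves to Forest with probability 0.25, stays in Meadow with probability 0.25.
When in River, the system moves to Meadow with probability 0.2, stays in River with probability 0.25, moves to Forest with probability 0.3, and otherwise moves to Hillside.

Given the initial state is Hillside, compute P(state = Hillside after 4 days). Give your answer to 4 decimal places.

Propagate the distribution vector 4 days from Hillside.
After 0 days: (0.0000, 1.0000, 0.0000, 0.0000)
After 1 day: (0.2500, 0.3500, 0.2000, 0.2000)
After 2 days: (0.2600, 0.2700, 0.2350, 0.2350)
After 3 days: (0.2618, 0.2628, 0.2378, 0.2378)
After 4 days: (0.2619, 0.2620, 0.2381, 0.2381)
P(in Hillside after 4 days) = 0.2620

0.2620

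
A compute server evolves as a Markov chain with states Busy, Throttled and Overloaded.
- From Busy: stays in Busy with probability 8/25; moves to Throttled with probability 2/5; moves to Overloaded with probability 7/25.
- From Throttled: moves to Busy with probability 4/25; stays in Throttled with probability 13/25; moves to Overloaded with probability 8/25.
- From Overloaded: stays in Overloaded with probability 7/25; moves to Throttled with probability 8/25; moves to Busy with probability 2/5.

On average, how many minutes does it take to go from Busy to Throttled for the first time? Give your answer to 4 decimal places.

Let t(s) be the expected number of minutes to first reach Throttled from state s, with t(Throttled) = 0. Conditioning on the first minute:
t(Busy) = 1 + 0.32·t(Busy) + 0.28·t(Overloaded)
t(Overloaded) = 1 + 0.4·t(Busy) + 0.28·t(Overloaded)
Solving: t(Busy) = 2.6483, t(Overloaded) = 2.8602.
Expected minutes from Busy to Throttled: 2.6483.

2.6483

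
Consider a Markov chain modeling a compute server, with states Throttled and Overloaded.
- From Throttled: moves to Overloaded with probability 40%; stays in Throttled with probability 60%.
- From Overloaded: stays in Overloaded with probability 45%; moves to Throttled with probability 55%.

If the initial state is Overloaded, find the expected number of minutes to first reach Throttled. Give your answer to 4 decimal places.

Let t(s) be the expected number of minutes to first reach Throttled from state s, with t(Throttled) = 0. Conditioning on the first minute:
t(Overloaded) = 1 + 0.45·t(Overloaded)
Solving: t(Overloaded) = 1.8182.
Expected minutes from Overloaded to Throttled: 1.8182.

1.8182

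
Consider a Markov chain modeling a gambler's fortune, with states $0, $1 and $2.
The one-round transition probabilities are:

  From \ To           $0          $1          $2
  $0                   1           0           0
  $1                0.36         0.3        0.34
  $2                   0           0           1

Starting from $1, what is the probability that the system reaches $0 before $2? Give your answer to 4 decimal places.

0.5143

Let h(s) be the probability of absorption at $0 starting from transient state s. Then h($0) = 1 and h($2) = 0. By first-step analysis:
h($1) = 0.36·1 + 0.3·h($1) + 0.34·0
Solving: h($1) = 0.5143.
Starting from $1, the probability is 0.5143.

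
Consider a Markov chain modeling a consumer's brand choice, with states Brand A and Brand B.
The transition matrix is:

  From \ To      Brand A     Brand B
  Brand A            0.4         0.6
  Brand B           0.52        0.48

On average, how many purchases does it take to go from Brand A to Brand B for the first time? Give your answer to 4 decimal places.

1.6667

Let t(s) be the expected number of purchases to first reach Brand B from state s, with t(Brand B) = 0. Conditioning on the first purchase:
t(Brand A) = 1 + 0.4·t(Brand A)
Solving: t(Brand A) = 1.6667.
Expected purchases from Brand A to Brand B: 1.6667.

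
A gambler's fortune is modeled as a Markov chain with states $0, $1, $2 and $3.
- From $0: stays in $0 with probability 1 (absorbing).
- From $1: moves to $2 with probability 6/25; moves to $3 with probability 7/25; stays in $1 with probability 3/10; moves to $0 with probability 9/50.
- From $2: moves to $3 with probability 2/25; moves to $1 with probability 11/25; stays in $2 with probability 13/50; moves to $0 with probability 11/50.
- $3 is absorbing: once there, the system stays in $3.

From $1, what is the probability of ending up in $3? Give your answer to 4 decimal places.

Let h(s) be the probability of absorption at $3 starting from transient state s. Then h($3) = 1 and h($0) = 0. By first-step analysis:
h($1) = 0.18·0 + 0.3·h($1) + 0.24·h($2) + 0.28·1
h($2) = 0.22·0 + 0.44·h($1) + 0.26·h($2) + 0.08·1
Solving: h($1) = 0.5490, h($2) = 0.4345.
Starting from $1, the probability is 0.5490.

0.5490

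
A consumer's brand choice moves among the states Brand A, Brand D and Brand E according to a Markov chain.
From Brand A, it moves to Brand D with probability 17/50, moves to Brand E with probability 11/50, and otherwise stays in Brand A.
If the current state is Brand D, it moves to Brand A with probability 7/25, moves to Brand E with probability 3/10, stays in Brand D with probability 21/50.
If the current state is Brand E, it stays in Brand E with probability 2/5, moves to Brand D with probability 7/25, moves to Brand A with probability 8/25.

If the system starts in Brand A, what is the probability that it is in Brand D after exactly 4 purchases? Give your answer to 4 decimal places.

Propagate the distribution vector 4 purchases from Brand A.
After 0 purchases: (1.0000, 0.0000, 0.0000)
After 1 purchase: (0.4400, 0.3400, 0.2200)
After 2 purchases: (0.3592, 0.3540, 0.2868)
After 3 purchases: (0.3489, 0.3511, 0.2999)
After 4 purchases: (0.3478, 0.3501, 0.3021)
P(in Brand D after 4 purchases) = 0.3501

0.3501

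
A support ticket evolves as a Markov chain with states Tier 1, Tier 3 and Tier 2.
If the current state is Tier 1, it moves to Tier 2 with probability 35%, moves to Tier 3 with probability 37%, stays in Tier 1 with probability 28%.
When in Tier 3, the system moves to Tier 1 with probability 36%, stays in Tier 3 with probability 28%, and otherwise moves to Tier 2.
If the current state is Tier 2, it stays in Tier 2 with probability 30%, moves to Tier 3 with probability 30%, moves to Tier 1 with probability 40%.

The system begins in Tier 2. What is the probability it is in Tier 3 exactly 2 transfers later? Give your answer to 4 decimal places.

0.3220

Sum over the intermediate state after 1 transfer:
P = P(Tier 2→Tier 1)·P(Tier 1→Tier 3) + P(Tier 2→Tier 3)·P(Tier 3→Tier 3) + P(Tier 2→Tier 2)·P(Tier 2→Tier 3)
  = 0.4×0.37 + 0.3×0.28 + 0.3×0.3
  = 0.1480 + 0.0840 + 0.0900 = 0.3220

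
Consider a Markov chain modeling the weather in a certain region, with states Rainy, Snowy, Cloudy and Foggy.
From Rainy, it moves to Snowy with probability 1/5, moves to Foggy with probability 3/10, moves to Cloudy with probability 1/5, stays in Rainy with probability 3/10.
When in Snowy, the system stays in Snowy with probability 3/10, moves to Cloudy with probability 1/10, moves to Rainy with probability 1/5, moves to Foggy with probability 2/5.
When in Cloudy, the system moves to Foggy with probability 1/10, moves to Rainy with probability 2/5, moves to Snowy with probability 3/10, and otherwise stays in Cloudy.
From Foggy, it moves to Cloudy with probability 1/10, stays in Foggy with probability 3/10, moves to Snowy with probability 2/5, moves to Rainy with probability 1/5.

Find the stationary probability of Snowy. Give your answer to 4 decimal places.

Let the stationary distribution be π with π = πP and π_1 + π_2 + π_3 + π_4 = 1.
π_1 = 0.3·π_1 + 0.2·π_2 + 0.4·π_3 + 0.2·π_4
π_2 = 0.2·π_1 + 0.3·π_2 + 0.3·π_3 + 0.4·π_4
π_3 = 0.2·π_1 + 0.1·π_2 + 0.2·π_3 + 0.1·π_4
Solving with the normalization constraint gives π = (0.2532, 0.3049, 0.1392, 0.3026).
So the stationary probability of Snowy is 0.3049.

0.3049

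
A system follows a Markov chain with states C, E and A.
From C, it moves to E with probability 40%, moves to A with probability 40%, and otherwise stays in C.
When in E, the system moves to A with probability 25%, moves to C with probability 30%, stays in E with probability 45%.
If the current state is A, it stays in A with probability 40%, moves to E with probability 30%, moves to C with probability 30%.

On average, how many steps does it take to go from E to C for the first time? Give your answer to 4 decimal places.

Let t(s) be the expected number of steps to first reach C from state s, with t(C) = 0. Conditioning on the first step:
t(E) = 1 + 0.45·t(E) + 0.25·t(A)
t(A) = 1 + 0.3·t(E) + 0.4·t(A)
Solving: t(E) = 3.3333, t(A) = 3.3333.
Expected steps from E to C: 3.3333.

3.3333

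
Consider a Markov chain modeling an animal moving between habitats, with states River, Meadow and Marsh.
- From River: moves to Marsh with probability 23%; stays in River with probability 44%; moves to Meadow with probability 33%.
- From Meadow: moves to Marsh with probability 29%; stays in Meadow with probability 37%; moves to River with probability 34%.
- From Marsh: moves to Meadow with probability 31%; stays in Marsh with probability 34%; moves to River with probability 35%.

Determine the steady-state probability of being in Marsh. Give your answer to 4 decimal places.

0.2812

Let the stationary distribution be π with π = πP and π_1 + π_2 + π_3 = 1.
π_1 = 0.44·π_1 + 0.34·π_2 + 0.35·π_3
π_2 = 0.33·π_1 + 0.37·π_2 + 0.31·π_3
Solving with the normalization constraint gives π = (0.3809, 0.3379, 0.2812).
So the stationary probability of Marsh is 0.2812.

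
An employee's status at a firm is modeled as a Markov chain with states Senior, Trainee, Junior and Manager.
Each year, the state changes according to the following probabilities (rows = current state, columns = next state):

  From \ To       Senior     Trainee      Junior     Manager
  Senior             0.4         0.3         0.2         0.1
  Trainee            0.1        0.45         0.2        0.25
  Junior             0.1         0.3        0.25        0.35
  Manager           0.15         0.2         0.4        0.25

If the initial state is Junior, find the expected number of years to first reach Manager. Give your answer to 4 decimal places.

3.5843

Let t(s) be the expected number of years to first reach Manager from state s, with t(Manager) = 0. Conditioning on the first year:
t(Senior) = 1 + 0.4·t(Senior) + 0.3·t(Trainee) + 0.2·t(Junior)
t(Trainee) = 1 + 0.1·t(Senior) + 0.45·t(Trainee) + 0.2·t(Junior)
t(Junior) = 1 + 0.1·t(Senior) + 0.3·t(Trainee) + 0.25·t(Junior)
Solving: t(Senior) = 4.8645, t(Trainee) = 4.0060, t(Junior) = 3.5843.
Expected years from Junior to Manager: 3.5843.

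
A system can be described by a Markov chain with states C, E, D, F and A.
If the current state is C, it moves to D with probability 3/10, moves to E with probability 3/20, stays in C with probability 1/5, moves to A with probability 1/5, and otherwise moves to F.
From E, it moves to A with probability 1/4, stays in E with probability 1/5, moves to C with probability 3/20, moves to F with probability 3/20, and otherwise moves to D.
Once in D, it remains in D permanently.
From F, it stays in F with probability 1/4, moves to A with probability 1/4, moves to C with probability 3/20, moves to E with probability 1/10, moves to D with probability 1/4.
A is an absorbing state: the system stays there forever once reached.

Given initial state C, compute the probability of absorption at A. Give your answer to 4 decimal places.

Let h(s) be the probability of absorption at A starting from transient state s. Then h(A) = 1 and h(D) = 0. By first-step analysis:
h(C) = 0.2·h(C) + 0.15·h(E) + 0.3·0 + 0.15·h(F) + 0.2·1
h(E) = 0.15·h(C) + 0.2·h(E) + 0.25·0 + 0.15·h(F) + 0.25·1
h(F) = 0.15·h(C) + 0.1·h(E) + 0.25·0 + 0.25·h(F) + 0.25·1
Solving: h(C) = 0.4316, h(E) = 0.4842, h(F) = 0.4842.
Starting from C, the probability is 0.4316.

0.4316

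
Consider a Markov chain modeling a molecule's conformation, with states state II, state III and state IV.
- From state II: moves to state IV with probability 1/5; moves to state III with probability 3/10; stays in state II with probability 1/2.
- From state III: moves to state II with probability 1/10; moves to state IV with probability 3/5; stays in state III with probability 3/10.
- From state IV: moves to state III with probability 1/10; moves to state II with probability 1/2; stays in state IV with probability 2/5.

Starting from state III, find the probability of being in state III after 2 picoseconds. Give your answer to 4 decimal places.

0.1800

Sum over the intermediate state after 1 picosecond:
P = P(state III→state II)·P(state II→state III) + P(state III→state III)·P(state III→state III) + P(state III→state IV)·P(state IV→state III)
  = 0.1×0.3 + 0.3×0.3 + 0.6×0.1
  = 0.0300 + 0.0900 + 0.0600 = 0.1800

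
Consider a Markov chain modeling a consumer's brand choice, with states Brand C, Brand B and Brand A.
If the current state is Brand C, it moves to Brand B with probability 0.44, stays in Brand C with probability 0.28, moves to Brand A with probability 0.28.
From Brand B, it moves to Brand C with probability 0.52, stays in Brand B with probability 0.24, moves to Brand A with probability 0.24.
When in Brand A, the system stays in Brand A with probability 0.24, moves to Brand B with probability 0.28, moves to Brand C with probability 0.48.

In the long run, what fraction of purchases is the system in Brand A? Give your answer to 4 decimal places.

0.2564

Let the stationary distribution be π with π = πP and π_1 + π_2 + π_3 = 1.
π_1 = 0.28·π_1 + 0.52·π_2 + 0.48·π_3
π_2 = 0.44·π_1 + 0.24·π_2 + 0.28·π_3
Solving with the normalization constraint gives π = (0.4111, 0.3325, 0.2564).
So the stationary probability of Brand A is 0.2564.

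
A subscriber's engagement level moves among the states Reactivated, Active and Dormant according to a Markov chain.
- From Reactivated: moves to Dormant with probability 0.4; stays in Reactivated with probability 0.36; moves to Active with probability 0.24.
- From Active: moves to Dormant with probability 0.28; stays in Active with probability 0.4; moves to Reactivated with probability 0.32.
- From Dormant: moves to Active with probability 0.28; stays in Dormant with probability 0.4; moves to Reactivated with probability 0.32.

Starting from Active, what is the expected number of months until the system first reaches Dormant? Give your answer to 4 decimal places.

Let t(s) be the expected number of months to first reach Dormant from state s, with t(Dormant) = 0. Conditioning on the first month:
t(Reactivated) = 1 + 0.36·t(Reactivated) + 0.24·t(Active)
t(Active) = 1 + 0.32·t(Reactivated) + 0.4·t(Active)
Solving: t(Reactivated) = 2.7344, t(Active) = 3.1250.
Expected months from Active to Dormant: 3.1250.

3.1250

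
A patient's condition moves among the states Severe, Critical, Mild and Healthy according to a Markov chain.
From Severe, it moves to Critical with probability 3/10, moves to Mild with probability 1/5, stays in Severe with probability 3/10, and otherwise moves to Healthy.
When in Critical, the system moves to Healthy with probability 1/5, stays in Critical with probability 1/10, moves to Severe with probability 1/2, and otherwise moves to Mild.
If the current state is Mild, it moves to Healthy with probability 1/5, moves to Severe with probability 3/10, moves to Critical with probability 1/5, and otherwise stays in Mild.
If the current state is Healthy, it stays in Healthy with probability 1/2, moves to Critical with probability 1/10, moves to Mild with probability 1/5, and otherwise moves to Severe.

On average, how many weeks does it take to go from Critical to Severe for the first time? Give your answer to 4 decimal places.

2.7039

Let t(s) be the expected number of weeks to first reach Severe from state s, with t(Severe) = 0. Conditioning on the first week:
t(Critical) = 1 + 0.1·t(Critical) + 0.2·t(Mild) + 0.2·t(Healthy)
t(Mild) = 1 + 0.2·t(Critical) + 0.3·t(Mild) + 0.2·t(Healthy)
t(Healthy) = 1 + 0.1·t(Critical) + 0.2·t(Mild) + 0.5·t(Healthy)
Solving: t(Critical) = 2.7039, t(Mild) = 3.3047, t(Healthy) = 3.8627.
Expected weeks from Critical to Severe: 2.7039.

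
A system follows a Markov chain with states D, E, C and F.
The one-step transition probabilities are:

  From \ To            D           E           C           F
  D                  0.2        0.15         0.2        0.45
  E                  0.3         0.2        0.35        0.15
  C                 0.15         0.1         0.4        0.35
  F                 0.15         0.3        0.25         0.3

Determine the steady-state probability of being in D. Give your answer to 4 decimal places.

Let the stationary distribution be π with π = πP and π_1 + π_2 + π_3 + π_4 = 1.
π_1 = 0.2·π_1 + 0.3·π_2 + 0.15·π_3 + 0.15·π_4
π_2 = 0.15·π_1 + 0.2·π_2 + 0.1·π_3 + 0.3·π_4
π_3 = 0.2·π_1 + 0.35·π_2 + 0.4·π_3 + 0.25·π_4
Solving with the normalization constraint gives π = (0.1881, 0.1915, 0.3056, 0.3148).
So the stationary probability of D is 0.1881.

0.1881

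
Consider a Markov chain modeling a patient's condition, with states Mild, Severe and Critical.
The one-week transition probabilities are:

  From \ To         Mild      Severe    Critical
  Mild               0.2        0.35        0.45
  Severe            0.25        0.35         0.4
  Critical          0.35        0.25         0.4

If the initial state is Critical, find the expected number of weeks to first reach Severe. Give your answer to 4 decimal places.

Let t(s) be the expected number of weeks to first reach Severe from state s, with t(Severe) = 0. Conditioning on the first week:
t(Mild) = 1 + 0.2·t(Mild) + 0.45·t(Critical)
t(Critical) = 1 + 0.35·t(Mild) + 0.4·t(Critical)
Solving: t(Mild) = 3.2558, t(Critical) = 3.5659.
Expected weeks from Critical to Severe: 3.5659.

3.5659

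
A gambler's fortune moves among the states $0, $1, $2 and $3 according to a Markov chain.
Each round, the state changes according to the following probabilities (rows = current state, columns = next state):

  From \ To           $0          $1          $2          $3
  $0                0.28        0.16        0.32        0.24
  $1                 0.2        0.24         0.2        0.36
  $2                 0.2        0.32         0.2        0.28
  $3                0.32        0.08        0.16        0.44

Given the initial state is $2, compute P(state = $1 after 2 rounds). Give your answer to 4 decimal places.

Propagate the distribution vector 2 rounds from $2.
After 0 rounds: (0.0000, 0.0000, 1.0000, 0.0000)
After 1 round: (0.2000, 0.3200, 0.2000, 0.2800)
After 2 rounds: (0.2496, 0.1952, 0.2128, 0.3424)
P(in $1 after 2 rounds) = 0.1952

0.1952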